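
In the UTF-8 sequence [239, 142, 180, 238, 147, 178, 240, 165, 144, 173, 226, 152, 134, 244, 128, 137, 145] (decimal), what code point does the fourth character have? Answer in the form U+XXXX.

U+2606

Offset 0: leading byte 0xEF = 11101111 → 3-byte char #1 = EF 8E B4.
Offset 3: leading byte 0xEE = 11101110 → 3-byte char #2 = EE 93 B2.
Offset 6: leading byte 0xF0 = 11110000 → 4-byte char #3 = F0 A5 90 AD.
Offset 10: leading byte 0xE2 = 11100010 → 3-byte char #4 = E2 98 86.
Leading byte 0xE2 = 11100010 matches 1110xxxx → 3-byte sequence.
Byte 1: 0xE2 = 11100010, payload 0010 (4 bits).
Byte 2: 0x98 = 10011000 (10xxxxxx ✓), payload 011000.
Byte 3: 0x86 = 10000110 (10xxxxxx ✓), payload 000110.
Concatenate: 0010011000000110 = 0x2606 (16 bits → U+2606).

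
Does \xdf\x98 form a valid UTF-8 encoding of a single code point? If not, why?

valid

Leading byte 0xDF = 11011111 → 2-byte form.
Continuation bytes 0x98=10011000 all match 10xxxxxx.
Decoded value 0x7D8 is ≥ 0x80 (shortest form) and not a surrogate.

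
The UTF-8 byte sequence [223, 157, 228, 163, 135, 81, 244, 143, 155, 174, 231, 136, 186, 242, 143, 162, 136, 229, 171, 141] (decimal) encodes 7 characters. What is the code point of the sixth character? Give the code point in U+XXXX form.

U+8F888

Offset 0: leading byte 0xDF = 11011111 → 2-byte char #1 = DF 9D.
Offset 2: leading byte 0xE4 = 11100100 → 3-byte char #2 = E4 A3 87.
Offset 5: leading byte 0x51 = 01010001 → 1-byte char #3 = 51.
Offset 6: leading byte 0xF4 = 11110100 → 4-byte char #4 = F4 8F 9B AE.
Offset 10: leading byte 0xE7 = 11100111 → 3-byte char #5 = E7 88 BA.
Offset 13: leading byte 0xF2 = 11110010 → 4-byte char #6 = F2 8F A2 88.
Leading byte 0xF2 = 11110010 matches 11110xxx → 4-byte sequence.
Byte 1: 0xF2 = 11110010, payload 010 (3 bits).
Byte 2: 0x8F = 10001111 (10xxxxxx ✓), payload 001111.
Byte 3: 0xA2 = 10100010 (10xxxxxx ✓), payload 100010.
Byte 4: 0x88 = 10001000 (10xxxxxx ✓), payload 001000.
Concatenate: 010001111100010001000 = 0x8F888 (21 bits → U+8F888).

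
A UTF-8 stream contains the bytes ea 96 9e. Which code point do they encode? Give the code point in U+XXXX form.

Leading byte 0xEA = 11101010 matches 1110xxxx → 3-byte sequence.
Byte 1: 0xEA = 11101010, payload 1010 (4 bits).
Byte 2: 0x96 = 10010110 (10xxxxxx ✓), payload 010110.
Byte 3: 0x9E = 10011110 (10xxxxxx ✓), payload 011110.
Concatenate: 1010010110011110 = 0xA59E (16 bits → U+A59E).

U+A59E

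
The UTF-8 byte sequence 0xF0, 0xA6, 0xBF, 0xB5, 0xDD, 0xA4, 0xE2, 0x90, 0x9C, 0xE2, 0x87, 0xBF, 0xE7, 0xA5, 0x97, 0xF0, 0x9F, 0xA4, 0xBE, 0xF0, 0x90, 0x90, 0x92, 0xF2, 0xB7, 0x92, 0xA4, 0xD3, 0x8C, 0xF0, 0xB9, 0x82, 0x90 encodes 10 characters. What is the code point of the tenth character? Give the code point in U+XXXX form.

Offset 0: leading byte 0xF0 = 11110000 → 4-byte char #1 = F0 A6 BF B5.
Offset 4: leading byte 0xDD = 11011101 → 2-byte char #2 = DD A4.
Offset 6: leading byte 0xE2 = 11100010 → 3-byte char #3 = E2 90 9C.
Offset 9: leading byte 0xE2 = 11100010 → 3-byte char #4 = E2 87 BF.
Offset 12: leading byte 0xE7 = 11100111 → 3-byte char #5 = E7 A5 97.
Offset 15: leading byte 0xF0 = 11110000 → 4-byte char #6 = F0 9F A4 BE.
Offset 19: leading byte 0xF0 = 11110000 → 4-byte char #7 = F0 90 90 92.
Offset 23: leading byte 0xF2 = 11110010 → 4-byte char #8 = F2 B7 92 A4.
Offset 27: leading byte 0xD3 = 11010011 → 2-byte char #9 = D3 8C.
Offset 29: leading byte 0xF0 = 11110000 → 4-byte char #10 = F0 B9 82 90.
Leading byte 0xF0 = 11110000 matches 11110xxx → 4-byte sequence.
Byte 1: 0xF0 = 11110000, payload 000 (3 bits).
Byte 2: 0xB9 = 10111001 (10xxxxxx ✓), payload 111001.
Byte 3: 0x82 = 10000010 (10xxxxxx ✓), payload 000010.
Byte 4: 0x90 = 10010000 (10xxxxxx ✓), payload 010000.
Concatenate: 000111001000010010000 = 0x39090 (21 bits → U+39090).

U+39090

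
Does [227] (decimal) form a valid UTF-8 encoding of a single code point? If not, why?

invalid (sequence truncated)

Leading byte 0xE3 = 11100011 → 3-byte form, but only 1 byte is present.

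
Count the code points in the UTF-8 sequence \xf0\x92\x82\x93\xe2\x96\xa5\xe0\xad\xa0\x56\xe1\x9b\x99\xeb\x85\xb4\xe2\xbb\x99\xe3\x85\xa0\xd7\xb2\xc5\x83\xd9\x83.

Byte at offset 0: 0xF0 = 11110000 → 4-byte char (#1). Advance 4.
Byte at offset 4: 0xE2 = 11100010 → 3-byte char (#2). Advance 3.
Byte at offset 7: 0xE0 = 11100000 → 3-byte char (#3). Advance 3.
Byte at offset 10: 0x56 = 01010110 → 1-byte char (#4). Advance 1.
Byte at offset 11: 0xE1 = 11100001 → 3-byte char (#5). Advance 3.
Byte at offset 14: 0xEB = 11101011 → 3-byte char (#6). Advance 3.
Byte at offset 17: 0xE2 = 11100010 → 3-byte char (#7). Advance 3.
Byte at offset 20: 0xE3 = 11100011 → 3-byte char (#8). Advance 3.
Byte at offset 23: 0xD7 = 11010111 → 2-byte char (#9). Advance 2.
Byte at offset 25: 0xC5 = 11000101 → 2-byte char (#10). Advance 2.
Byte at offset 27: 0xD9 = 11011001 → 2-byte char (#11). Advance 2.
Reached end at offset 29 after 11 code points.

11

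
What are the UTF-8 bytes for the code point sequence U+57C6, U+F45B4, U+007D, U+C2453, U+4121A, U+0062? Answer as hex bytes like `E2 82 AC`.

E5 9F 86 F3 B4 96 B4 7D F3 82 91 93 F1 81 88 9A 62

U+57C6: 3-byte form → E5 9F 86.
U+F45B4: 4-byte form → F3 B4 96 B4.
U+007D: 1-byte form → 7D.
U+C2453: 4-byte form → F3 82 91 93.
U+4121A: 4-byte form → F1 81 88 9A.
U+0062: 1-byte form → 62.
Concatenated (17 bytes): E5 9F 86 F3 B4 96 B4 7D F3 82 91 93 F1 81 88 9A 62.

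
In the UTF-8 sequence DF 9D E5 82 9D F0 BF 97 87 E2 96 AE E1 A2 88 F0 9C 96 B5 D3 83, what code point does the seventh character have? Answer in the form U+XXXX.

Offset 0: leading byte 0xDF = 11011111 → 2-byte char #1 = DF 9D.
Offset 2: leading byte 0xE5 = 11100101 → 3-byte char #2 = E5 82 9D.
Offset 5: leading byte 0xF0 = 11110000 → 4-byte char #3 = F0 BF 97 87.
Offset 9: leading byte 0xE2 = 11100010 → 3-byte char #4 = E2 96 AE.
Offset 12: leading byte 0xE1 = 11100001 → 3-byte char #5 = E1 A2 88.
Offset 15: leading byte 0xF0 = 11110000 → 4-byte char #6 = F0 9C 96 B5.
Offset 19: leading byte 0xD3 = 11010011 → 2-byte char #7 = D3 83.
Leading byte 0xD3 = 11010011 matches 110xxxxx → 2-byte sequence.
Byte 1: 0xD3 = 11010011, payload 10011 (5 bits).
Byte 2: 0x83 = 10000011 (10xxxxxx ✓), payload 000011.
Concatenate: 10011000011 = 0x4C3 (11 bits → U+04C3).

U+04C3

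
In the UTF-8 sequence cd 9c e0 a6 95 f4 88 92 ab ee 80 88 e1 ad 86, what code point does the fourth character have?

Offset 0: leading byte 0xCD = 11001101 → 2-byte char #1 = CD 9C.
Offset 2: leading byte 0xE0 = 11100000 → 3-byte char #2 = E0 A6 95.
Offset 5: leading byte 0xF4 = 11110100 → 4-byte char #3 = F4 88 92 AB.
Offset 9: leading byte 0xEE = 11101110 → 3-byte char #4 = EE 80 88.
Leading byte 0xEE = 11101110 matches 1110xxxx → 3-byte sequence.
Byte 1: 0xEE = 11101110, payload 1110 (4 bits).
Byte 2: 0x80 = 10000000 (10xxxxxx ✓), payload 000000.
Byte 3: 0x88 = 10001000 (10xxxxxx ✓), payload 001000.
Concatenate: 1110000000001000 = 0xE008 (16 bits → U+E008).

U+E008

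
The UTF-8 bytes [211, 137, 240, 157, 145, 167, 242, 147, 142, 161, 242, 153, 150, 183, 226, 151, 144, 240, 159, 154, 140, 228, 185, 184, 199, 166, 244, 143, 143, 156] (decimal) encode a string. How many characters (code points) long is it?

Byte at offset 0: 0xD3 = 11010011 → 2-byte char (#1). Advance 2.
Byte at offset 2: 0xF0 = 11110000 → 4-byte char (#2). Advance 4.
Byte at offset 6: 0xF2 = 11110010 → 4-byte char (#3). Advance 4.
Byte at offset 10: 0xF2 = 11110010 → 4-byte char (#4). Advance 4.
Byte at offset 14: 0xE2 = 11100010 → 3-byte char (#5). Advance 3.
Byte at offset 17: 0xF0 = 11110000 → 4-byte char (#6). Advance 4.
Byte at offset 21: 0xE4 = 11100100 → 3-byte char (#7). Advance 3.
Byte at offset 24: 0xC7 = 11000111 → 2-byte char (#8). Advance 2.
Byte at offset 26: 0xF4 = 11110100 → 4-byte char (#9). Advance 4.
Reached end at offset 30 after 9 code points.

9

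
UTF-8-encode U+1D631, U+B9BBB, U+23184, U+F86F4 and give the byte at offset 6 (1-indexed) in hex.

0xB9

1-indexed offset 6 is 0-indexed offset 5.
U+1D631 → 4-byte form F0 9D 98 B1 at offsets 0–3.
U+B9BBB → 4-byte form F2 B9 AE BB at offsets 4–7.
Offset 5 falls in char 2's range; it's byte 2 of F2 B9 AE BB = 0xB9.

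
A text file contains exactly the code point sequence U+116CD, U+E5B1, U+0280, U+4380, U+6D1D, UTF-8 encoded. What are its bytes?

F0 91 9B 8D EE 96 B1 CA 80 E4 8E 80 E6 B4 9D

U+116CD: 4-byte form → F0 91 9B 8D.
U+E5B1: 3-byte form → EE 96 B1.
U+0280: 2-byte form → CA 80.
U+4380: 3-byte form → E4 8E 80.
U+6D1D: 3-byte form → E6 B4 9D.
Concatenated (15 bytes): F0 91 9B 8D EE 96 B1 CA 80 E4 8E 80 E6 B4 9D.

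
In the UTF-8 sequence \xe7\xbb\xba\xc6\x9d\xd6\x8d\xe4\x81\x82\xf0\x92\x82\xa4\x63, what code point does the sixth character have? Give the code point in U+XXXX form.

Offset 0: leading byte 0xE7 = 11100111 → 3-byte char #1 = E7 BB BA.
Offset 3: leading byte 0xC6 = 11000110 → 2-byte char #2 = C6 9D.
Offset 5: leading byte 0xD6 = 11010110 → 2-byte char #3 = D6 8D.
Offset 7: leading byte 0xE4 = 11100100 → 3-byte char #4 = E4 81 82.
Offset 10: leading byte 0xF0 = 11110000 → 4-byte char #5 = F0 92 82 A4.
Offset 14: leading byte 0x63 = 01100011 → 1-byte char #6 = 63.
Leading byte 0x63 = 01100011 matches 0xxxxxxx → 1-byte sequence.
Byte 1: 0x63 = 01100011, payload 1100011 (7 bits).
Concatenate: 1100011 = 0x63 (7 bits → U+0063).

U+0063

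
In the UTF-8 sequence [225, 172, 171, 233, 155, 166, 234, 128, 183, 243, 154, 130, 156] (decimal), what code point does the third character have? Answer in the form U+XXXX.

U+A037

Offset 0: leading byte 0xE1 = 11100001 → 3-byte char #1 = E1 AC AB.
Offset 3: leading byte 0xE9 = 11101001 → 3-byte char #2 = E9 9B A6.
Offset 6: leading byte 0xEA = 11101010 → 3-byte char #3 = EA 80 B7.
Leading byte 0xEA = 11101010 matches 1110xxxx → 3-byte sequence.
Byte 1: 0xEA = 11101010, payload 1010 (4 bits).
Byte 2: 0x80 = 10000000 (10xxxxxx ✓), payload 000000.
Byte 3: 0xB7 = 10110111 (10xxxxxx ✓), payload 110111.
Concatenate: 1010000000110111 = 0xA037 (16 bits → U+A037).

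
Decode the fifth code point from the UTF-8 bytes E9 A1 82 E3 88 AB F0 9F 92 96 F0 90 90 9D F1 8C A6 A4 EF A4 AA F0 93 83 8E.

U+4C9A4

Offset 0: leading byte 0xE9 = 11101001 → 3-byte char #1 = E9 A1 82.
Offset 3: leading byte 0xE3 = 11100011 → 3-byte char #2 = E3 88 AB.
Offset 6: leading byte 0xF0 = 11110000 → 4-byte char #3 = F0 9F 92 96.
Offset 10: leading byte 0xF0 = 11110000 → 4-byte char #4 = F0 90 90 9D.
Offset 14: leading byte 0xF1 = 11110001 → 4-byte char #5 = F1 8C A6 A4.
Leading byte 0xF1 = 11110001 matches 11110xxx → 4-byte sequence.
Byte 1: 0xF1 = 11110001, payload 001 (3 bits).
Byte 2: 0x8C = 10001100 (10xxxxxx ✓), payload 001100.
Byte 3: 0xA6 = 10100110 (10xxxxxx ✓), payload 100110.
Byte 4: 0xA4 = 10100100 (10xxxxxx ✓), payload 100100.
Concatenate: 001001100100110100100 = 0x4C9A4 (21 bits → U+4C9A4).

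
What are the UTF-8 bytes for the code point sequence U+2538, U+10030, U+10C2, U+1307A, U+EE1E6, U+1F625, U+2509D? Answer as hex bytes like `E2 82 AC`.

U+2538: 3-byte form → E2 94 B8.
U+10030: 4-byte form → F0 90 80 B0.
U+10C2: 3-byte form → E1 83 82.
U+1307A: 4-byte form → F0 93 81 BA.
U+EE1E6: 4-byte form → F3 AE 87 A6.
U+1F625: 4-byte form → F0 9F 98 A5.
U+2509D: 4-byte form → F0 A5 82 9D.
Concatenated (26 bytes): E2 94 B8 F0 90 80 B0 E1 83 82 F0 93 81 BA F3 AE 87 A6 F0 9F 98 A5 F0 A5 82 9D.

E2 94 B8 F0 90 80 B0 E1 83 82 F0 93 81 BA F3 AE 87 A6 F0 9F 98 A5 F0 A5 82 9D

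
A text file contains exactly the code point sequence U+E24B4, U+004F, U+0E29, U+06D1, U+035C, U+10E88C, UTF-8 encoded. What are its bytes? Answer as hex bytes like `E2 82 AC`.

U+E24B4: 4-byte form → F3 A2 92 B4.
U+004F: 1-byte form → 4F.
U+0E29: 3-byte form → E0 B8 A9.
U+06D1: 2-byte form → DB 91.
U+035C: 2-byte form → CD 9C.
U+10E88C: 4-byte form → F4 8E A2 8C.
Concatenated (16 bytes): F3 A2 92 B4 4F E0 B8 A9 DB 91 CD 9C F4 8E A2 8C.

F3 A2 92 B4 4F E0 B8 A9 DB 91 CD 9C F4 8E A2 8C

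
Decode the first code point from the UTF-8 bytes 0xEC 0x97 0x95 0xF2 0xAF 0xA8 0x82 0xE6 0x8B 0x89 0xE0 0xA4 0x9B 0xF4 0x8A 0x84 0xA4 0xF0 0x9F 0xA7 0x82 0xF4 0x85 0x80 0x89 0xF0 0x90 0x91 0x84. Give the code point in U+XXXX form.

Offset 0: leading byte 0xEC = 11101100 → 3-byte char #1 = EC 97 95.
Leading byte 0xEC = 11101100 matches 1110xxxx → 3-byte sequence.
Byte 1: 0xEC = 11101100, payload 1100 (4 bits).
Byte 2: 0x97 = 10010111 (10xxxxxx ✓), payload 010111.
Byte 3: 0x95 = 10010101 (10xxxxxx ✓), payload 010101.
Concatenate: 1100010111010101 = 0xC5D5 (16 bits → U+C5D5).

U+C5D5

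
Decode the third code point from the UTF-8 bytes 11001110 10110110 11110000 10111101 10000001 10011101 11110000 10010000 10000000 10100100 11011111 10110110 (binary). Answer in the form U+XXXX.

Offset 0: leading byte 0xCE = 11001110 → 2-byte char #1 = CE B6.
Offset 2: leading byte 0xF0 = 11110000 → 4-byte char #2 = F0 BD 81 9D.
Offset 6: leading byte 0xF0 = 11110000 → 4-byte char #3 = F0 90 80 A4.
Leading byte 0xF0 = 11110000 matches 11110xxx → 4-byte sequence.
Byte 1: 0xF0 = 11110000, payload 000 (3 bits).
Byte 2: 0x90 = 10010000 (10xxxxxx ✓), payload 010000.
Byte 3: 0x80 = 10000000 (10xxxxxx ✓), payload 000000.
Byte 4: 0xA4 = 10100100 (10xxxxxx ✓), payload 100100.
Concatenate: 000010000000000100100 = 0x10024 (21 bits → U+10024).

U+10024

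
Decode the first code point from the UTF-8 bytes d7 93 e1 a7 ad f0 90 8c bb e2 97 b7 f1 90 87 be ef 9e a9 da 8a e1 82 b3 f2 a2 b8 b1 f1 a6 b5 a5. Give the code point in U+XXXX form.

U+05D3

Offset 0: leading byte 0xD7 = 11010111 → 2-byte char #1 = D7 93.
Leading byte 0xD7 = 11010111 matches 110xxxxx → 2-byte sequence.
Byte 1: 0xD7 = 11010111, payload 10111 (5 bits).
Byte 2: 0x93 = 10010011 (10xxxxxx ✓), payload 010011.
Concatenate: 10111010011 = 0x5D3 (11 bits → U+05D3).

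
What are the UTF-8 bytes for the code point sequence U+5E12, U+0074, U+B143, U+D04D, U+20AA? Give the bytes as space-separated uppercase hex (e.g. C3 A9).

E5 B8 92 74 EB 85 83 ED 81 8D E2 82 AA

U+5E12: 3-byte form → E5 B8 92.
U+0074: 1-byte form → 74.
U+B143: 3-byte form → EB 85 83.
U+D04D: 3-byte form → ED 81 8D.
U+20AA: 3-byte form → E2 82 AA.
Concatenated (13 bytes): E5 B8 92 74 EB 85 83 ED 81 8D E2 82 AA.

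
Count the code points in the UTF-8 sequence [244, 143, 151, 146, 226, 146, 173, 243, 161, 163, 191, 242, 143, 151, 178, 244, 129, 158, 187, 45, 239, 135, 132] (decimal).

Byte at offset 0: 0xF4 = 11110100 → 4-byte char (#1). Advance 4.
Byte at offset 4: 0xE2 = 11100010 → 3-byte char (#2). Advance 3.
Byte at offset 7: 0xF3 = 11110011 → 4-byte char (#3). Advance 4.
Byte at offset 11: 0xF2 = 11110010 → 4-byte char (#4). Advance 4.
Byte at offset 15: 0xF4 = 11110100 → 4-byte char (#5). Advance 4.
Byte at offset 19: 0x2D = 00101101 → 1-byte char (#6). Advance 1.
Byte at offset 20: 0xEF = 11101111 → 3-byte char (#7). Advance 3.
Reached end at offset 23 after 7 code points.

7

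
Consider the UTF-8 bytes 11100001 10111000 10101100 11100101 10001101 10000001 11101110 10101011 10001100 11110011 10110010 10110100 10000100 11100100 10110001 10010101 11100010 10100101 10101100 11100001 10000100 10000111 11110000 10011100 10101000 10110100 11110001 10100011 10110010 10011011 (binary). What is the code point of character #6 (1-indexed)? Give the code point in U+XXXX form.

U+296C

Offset 0: leading byte 0xE1 = 11100001 → 3-byte char #1 = E1 B8 AC.
Offset 3: leading byte 0xE5 = 11100101 → 3-byte char #2 = E5 8D 81.
Offset 6: leading byte 0xEE = 11101110 → 3-byte char #3 = EE AB 8C.
Offset 9: leading byte 0xF3 = 11110011 → 4-byte char #4 = F3 B2 B4 84.
Offset 13: leading byte 0xE4 = 11100100 → 3-byte char #5 = E4 B1 95.
Offset 16: leading byte 0xE2 = 11100010 → 3-byte char #6 = E2 A5 AC.
Leading byte 0xE2 = 11100010 matches 1110xxxx → 3-byte sequence.
Byte 1: 0xE2 = 11100010, payload 0010 (4 bits).
Byte 2: 0xA5 = 10100101 (10xxxxxx ✓), payload 100101.
Byte 3: 0xAC = 10101100 (10xxxxxx ✓), payload 101100.
Concatenate: 0010100101101100 = 0x296C (16 bits → U+296C).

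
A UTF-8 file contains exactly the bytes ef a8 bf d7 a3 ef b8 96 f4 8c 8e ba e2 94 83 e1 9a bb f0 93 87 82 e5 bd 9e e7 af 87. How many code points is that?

9

Byte at offset 0: 0xEF = 11101111 → 3-byte char (#1). Advance 3.
Byte at offset 3: 0xD7 = 11010111 → 2-byte char (#2). Advance 2.
Byte at offset 5: 0xEF = 11101111 → 3-byte char (#3). Advance 3.
Byte at offset 8: 0xF4 = 11110100 → 4-byte char (#4). Advance 4.
Byte at offset 12: 0xE2 = 11100010 → 3-byte char (#5). Advance 3.
Byte at offset 15: 0xE1 = 11100001 → 3-byte char (#6). Advance 3.
Byte at offset 18: 0xF0 = 11110000 → 4-byte char (#7). Advance 4.
Byte at offset 22: 0xE5 = 11100101 → 3-byte char (#8). Advance 3.
Byte at offset 25: 0xE7 = 11100111 → 3-byte char (#9). Advance 3.
Reached end at offset 28 after 9 code points.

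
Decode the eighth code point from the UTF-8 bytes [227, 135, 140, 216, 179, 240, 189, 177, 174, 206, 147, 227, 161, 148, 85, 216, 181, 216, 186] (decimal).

Offset 0: leading byte 0xE3 = 11100011 → 3-byte char #1 = E3 87 8C.
Offset 3: leading byte 0xD8 = 11011000 → 2-byte char #2 = D8 B3.
Offset 5: leading byte 0xF0 = 11110000 → 4-byte char #3 = F0 BD B1 AE.
Offset 9: leading byte 0xCE = 11001110 → 2-byte char #4 = CE 93.
Offset 11: leading byte 0xE3 = 11100011 → 3-byte char #5 = E3 A1 94.
Offset 14: leading byte 0x55 = 01010101 → 1-byte char #6 = 55.
Offset 15: leading byte 0xD8 = 11011000 → 2-byte char #7 = D8 B5.
Offset 17: leading byte 0xD8 = 11011000 → 2-byte char #8 = D8 BA.
Leading byte 0xD8 = 11011000 matches 110xxxxx → 2-byte sequence.
Byte 1: 0xD8 = 11011000, payload 11000 (5 bits).
Byte 2: 0xBA = 10111010 (10xxxxxx ✓), payload 111010.
Concatenate: 11000111010 = 0x63A (11 bits → U+063A).

U+063A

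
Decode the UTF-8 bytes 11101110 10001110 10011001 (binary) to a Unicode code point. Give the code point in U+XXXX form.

Leading byte 0xEE = 11101110 matches 1110xxxx → 3-byte sequence.
Byte 1: 0xEE = 11101110, payload 1110 (4 bits).
Byte 2: 0x8E = 10001110 (10xxxxxx ✓), payload 001110.
Byte 3: 0x99 = 10011001 (10xxxxxx ✓), payload 011001.
Concatenate: 1110001110011001 = 0xE399 (16 bits → U+E399).

U+E399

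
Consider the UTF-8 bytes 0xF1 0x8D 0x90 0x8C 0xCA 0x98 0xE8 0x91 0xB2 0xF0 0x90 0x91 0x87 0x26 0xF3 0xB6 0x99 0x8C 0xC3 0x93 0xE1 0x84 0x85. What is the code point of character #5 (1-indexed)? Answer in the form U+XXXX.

Offset 0: leading byte 0xF1 = 11110001 → 4-byte char #1 = F1 8D 90 8C.
Offset 4: leading byte 0xCA = 11001010 → 2-byte char #2 = CA 98.
Offset 6: leading byte 0xE8 = 11101000 → 3-byte char #3 = E8 91 B2.
Offset 9: leading byte 0xF0 = 11110000 → 4-byte char #4 = F0 90 91 87.
Offset 13: leading byte 0x26 = 00100110 → 1-byte char #5 = 26.
Leading byte 0x26 = 00100110 matches 0xxxxxxx → 1-byte sequence.
Byte 1: 0x26 = 00100110, payload 0100110 (7 bits).
Concatenate: 0100110 = 0x26 (7 bits → U+0026).

U+0026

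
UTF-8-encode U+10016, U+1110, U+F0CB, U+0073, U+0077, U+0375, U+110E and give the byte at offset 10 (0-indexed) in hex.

U+10016 → 4-byte form F0 90 80 96 at offsets 0–3.
U+1110 → 3-byte form E1 84 90 at offsets 4–6.
U+F0CB → 3-byte form EF 83 8B at offsets 7–9.
U+0073 → 1-byte form 73 at offsets 10–10.
Offset 10 falls in char 4's range; it's byte 1 of 73 = 0x73.

0x73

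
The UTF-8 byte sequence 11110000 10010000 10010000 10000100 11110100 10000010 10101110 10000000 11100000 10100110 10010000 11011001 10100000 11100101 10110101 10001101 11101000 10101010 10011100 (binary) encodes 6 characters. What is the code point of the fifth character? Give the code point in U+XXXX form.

U+5D4D

Offset 0: leading byte 0xF0 = 11110000 → 4-byte char #1 = F0 90 90 84.
Offset 4: leading byte 0xF4 = 11110100 → 4-byte char #2 = F4 82 AE 80.
Offset 8: leading byte 0xE0 = 11100000 → 3-byte char #3 = E0 A6 90.
Offset 11: leading byte 0xD9 = 11011001 → 2-byte char #4 = D9 A0.
Offset 13: leading byte 0xE5 = 11100101 → 3-byte char #5 = E5 B5 8D.
Leading byte 0xE5 = 11100101 matches 1110xxxx → 3-byte sequence.
Byte 1: 0xE5 = 11100101, payload 0101 (4 bits).
Byte 2: 0xB5 = 10110101 (10xxxxxx ✓), payload 110101.
Byte 3: 0x8D = 10001101 (10xxxxxx ✓), payload 001101.
Concatenate: 0101110101001101 = 0x5D4D (16 bits → U+5D4D).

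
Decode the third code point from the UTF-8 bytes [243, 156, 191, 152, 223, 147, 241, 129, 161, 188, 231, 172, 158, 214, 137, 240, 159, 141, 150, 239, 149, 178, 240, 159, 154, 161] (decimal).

U+4187C

Offset 0: leading byte 0xF3 = 11110011 → 4-byte char #1 = F3 9C BF 98.
Offset 4: leading byte 0xDF = 11011111 → 2-byte char #2 = DF 93.
Offset 6: leading byte 0xF1 = 11110001 → 4-byte char #3 = F1 81 A1 BC.
Leading byte 0xF1 = 11110001 matches 11110xxx → 4-byte sequence.
Byte 1: 0xF1 = 11110001, payload 001 (3 bits).
Byte 2: 0x81 = 10000001 (10xxxxxx ✓), payload 000001.
Byte 3: 0xA1 = 10100001 (10xxxxxx ✓), payload 100001.
Byte 4: 0xBC = 10111100 (10xxxxxx ✓), payload 111100.
Concatenate: 001000001100001111100 = 0x4187C (21 bits → U+4187C).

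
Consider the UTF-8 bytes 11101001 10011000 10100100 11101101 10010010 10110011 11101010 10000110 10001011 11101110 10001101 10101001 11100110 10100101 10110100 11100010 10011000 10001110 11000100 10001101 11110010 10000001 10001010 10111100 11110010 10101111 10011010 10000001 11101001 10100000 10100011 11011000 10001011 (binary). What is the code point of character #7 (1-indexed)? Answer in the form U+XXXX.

Offset 0: leading byte 0xE9 = 11101001 → 3-byte char #1 = E9 98 A4.
Offset 3: leading byte 0xED = 11101101 → 3-byte char #2 = ED 92 B3.
Offset 6: leading byte 0xEA = 11101010 → 3-byte char #3 = EA 86 8B.
Offset 9: leading byte 0xEE = 11101110 → 3-byte char #4 = EE 8D A9.
Offset 12: leading byte 0xE6 = 11100110 → 3-byte char #5 = E6 A5 B4.
Offset 15: leading byte 0xE2 = 11100010 → 3-byte char #6 = E2 98 8E.
Offset 18: leading byte 0xC4 = 11000100 → 2-byte char #7 = C4 8D.
Leading byte 0xC4 = 11000100 matches 110xxxxx → 2-byte sequence.
Byte 1: 0xC4 = 11000100, payload 00100 (5 bits).
Byte 2: 0x8D = 10001101 (10xxxxxx ✓), payload 001101.
Concatenate: 00100001101 = 0x10D (11 bits → U+010D).

U+010D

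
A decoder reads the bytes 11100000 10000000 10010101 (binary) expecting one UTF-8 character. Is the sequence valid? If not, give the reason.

Leading byte 0xE0 = 11100000 → 3-byte form.
Continuation bytes all match 10xxxxxx. Payload decodes to 0x15.
But 0x15 < 0x800, the minimum for a 3-byte sequence — this is an overlong encoding.

invalid (overlong encoding)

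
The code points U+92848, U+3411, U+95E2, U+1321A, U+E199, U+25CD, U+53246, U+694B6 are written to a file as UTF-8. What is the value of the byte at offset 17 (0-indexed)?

0xE2

U+92848 → 4-byte form F2 92 A1 88 at offsets 0–3.
U+3411 → 3-byte form E3 90 91 at offsets 4–6.
U+95E2 → 3-byte form E9 97 A2 at offsets 7–9.
U+1321A → 4-byte form F0 93 88 9A at offsets 10–13.
U+E199 → 3-byte form EE 86 99 at offsets 14–16.
U+25CD → 3-byte form E2 97 8D at offsets 17–19.
Offset 17 falls in char 6's range; it's byte 1 of E2 97 8D = 0xE2.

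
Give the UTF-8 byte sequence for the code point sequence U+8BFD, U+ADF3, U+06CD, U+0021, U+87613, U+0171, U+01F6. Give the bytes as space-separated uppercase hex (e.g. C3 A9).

E8 AF BD EA B7 B3 DB 8D 21 F2 87 98 93 C5 B1 C7 B6

U+8BFD: 3-byte form → E8 AF BD.
U+ADF3: 3-byte form → EA B7 B3.
U+06CD: 2-byte form → DB 8D.
U+0021: 1-byte form → 21.
U+87613: 4-byte form → F2 87 98 93.
U+0171: 2-byte form → C5 B1.
U+01F6: 2-byte form → C7 B6.
Concatenated (17 bytes): E8 AF BD EA B7 B3 DB 8D 21 F2 87 98 93 C5 B1 C7 B6.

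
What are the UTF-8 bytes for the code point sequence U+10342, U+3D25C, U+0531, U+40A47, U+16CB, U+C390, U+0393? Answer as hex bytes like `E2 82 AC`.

F0 90 8D 82 F0 BD 89 9C D4 B1 F1 80 A9 87 E1 9B 8B EC 8E 90 CE 93

U+10342: 4-byte form → F0 90 8D 82.
U+3D25C: 4-byte form → F0 BD 89 9C.
U+0531: 2-byte form → D4 B1.
U+40A47: 4-byte form → F1 80 A9 87.
U+16CB: 3-byte form → E1 9B 8B.
U+C390: 3-byte form → EC 8E 90.
U+0393: 2-byte form → CE 93.
Concatenated (22 bytes): F0 90 8D 82 F0 BD 89 9C D4 B1 F1 80 A9 87 E1 9B 8B EC 8E 90 CE 93.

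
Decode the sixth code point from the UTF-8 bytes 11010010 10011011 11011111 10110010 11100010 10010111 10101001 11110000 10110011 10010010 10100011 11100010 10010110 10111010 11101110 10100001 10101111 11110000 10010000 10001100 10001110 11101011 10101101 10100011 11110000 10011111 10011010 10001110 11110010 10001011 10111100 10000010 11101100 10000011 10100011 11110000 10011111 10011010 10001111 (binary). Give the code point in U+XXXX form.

U+E86F

Offset 0: leading byte 0xD2 = 11010010 → 2-byte char #1 = D2 9B.
Offset 2: leading byte 0xDF = 11011111 → 2-byte char #2 = DF B2.
Offset 4: leading byte 0xE2 = 11100010 → 3-byte char #3 = E2 97 A9.
Offset 7: leading byte 0xF0 = 11110000 → 4-byte char #4 = F0 B3 92 A3.
Offset 11: leading byte 0xE2 = 11100010 → 3-byte char #5 = E2 96 BA.
Offset 14: leading byte 0xEE = 11101110 → 3-byte char #6 = EE A1 AF.
Leading byte 0xEE = 11101110 matches 1110xxxx → 3-byte sequence.
Byte 1: 0xEE = 11101110, payload 1110 (4 bits).
Byte 2: 0xA1 = 10100001 (10xxxxxx ✓), payload 100001.
Byte 3: 0xAF = 10101111 (10xxxxxx ✓), payload 101111.
Concatenate: 1110100001101111 = 0xE86F (16 bits → U+E86F).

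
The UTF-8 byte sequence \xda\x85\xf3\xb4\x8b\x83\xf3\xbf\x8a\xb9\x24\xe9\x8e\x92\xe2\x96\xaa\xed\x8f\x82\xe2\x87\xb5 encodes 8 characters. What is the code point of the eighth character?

Offset 0: leading byte 0xDA = 11011010 → 2-byte char #1 = DA 85.
Offset 2: leading byte 0xF3 = 11110011 → 4-byte char #2 = F3 B4 8B 83.
Offset 6: leading byte 0xF3 = 11110011 → 4-byte char #3 = F3 BF 8A B9.
Offset 10: leading byte 0x24 = 00100100 → 1-byte char #4 = 24.
Offset 11: leading byte 0xE9 = 11101001 → 3-byte char #5 = E9 8E 92.
Offset 14: leading byte 0xE2 = 11100010 → 3-byte char #6 = E2 96 AA.
Offset 17: leading byte 0xED = 11101101 → 3-byte char #7 = ED 8F 82.
Offset 20: leading byte 0xE2 = 11100010 → 3-byte char #8 = E2 87 B5.
Leading byte 0xE2 = 11100010 matches 1110xxxx → 3-byte sequence.
Byte 1: 0xE2 = 11100010, payload 0010 (4 bits).
Byte 2: 0x87 = 10000111 (10xxxxxx ✓), payload 000111.
Byte 3: 0xB5 = 10110101 (10xxxxxx ✓), payload 110101.
Concatenate: 0010000111110101 = 0x21F5 (16 bits → U+21F5).

U+21F5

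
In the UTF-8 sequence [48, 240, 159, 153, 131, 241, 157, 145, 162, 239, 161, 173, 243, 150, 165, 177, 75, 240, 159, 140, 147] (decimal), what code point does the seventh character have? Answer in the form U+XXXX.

U+1F313

Offset 0: leading byte 0x30 = 00110000 → 1-byte char #1 = 30.
Offset 1: leading byte 0xF0 = 11110000 → 4-byte char #2 = F0 9F 99 83.
Offset 5: leading byte 0xF1 = 11110001 → 4-byte char #3 = F1 9D 91 A2.
Offset 9: leading byte 0xEF = 11101111 → 3-byte char #4 = EF A1 AD.
Offset 12: leading byte 0xF3 = 11110011 → 4-byte char #5 = F3 96 A5 B1.
Offset 16: leading byte 0x4B = 01001011 → 1-byte char #6 = 4B.
Offset 17: leading byte 0xF0 = 11110000 → 4-byte char #7 = F0 9F 8C 93.
Leading byte 0xF0 = 11110000 matches 11110xxx → 4-byte sequence.
Byte 1: 0xF0 = 11110000, payload 000 (3 bits).
Byte 2: 0x9F = 10011111 (10xxxxxx ✓), payload 011111.
Byte 3: 0x8C = 10001100 (10xxxxxx ✓), payload 001100.
Byte 4: 0x93 = 10010011 (10xxxxxx ✓), payload 010011.
Concatenate: 000011111001100010011 = 0x1F313 (21 bits → U+1F313).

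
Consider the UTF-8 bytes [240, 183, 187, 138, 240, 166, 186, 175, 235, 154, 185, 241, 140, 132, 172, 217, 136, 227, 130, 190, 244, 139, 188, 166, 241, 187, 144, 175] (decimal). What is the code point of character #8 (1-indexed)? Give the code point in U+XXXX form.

U+7B42F

Offset 0: leading byte 0xF0 = 11110000 → 4-byte char #1 = F0 B7 BB 8A.
Offset 4: leading byte 0xF0 = 11110000 → 4-byte char #2 = F0 A6 BA AF.
Offset 8: leading byte 0xEB = 11101011 → 3-byte char #3 = EB 9A B9.
Offset 11: leading byte 0xF1 = 11110001 → 4-byte char #4 = F1 8C 84 AC.
Offset 15: leading byte 0xD9 = 11011001 → 2-byte char #5 = D9 88.
Offset 17: leading byte 0xE3 = 11100011 → 3-byte char #6 = E3 82 BE.
Offset 20: leading byte 0xF4 = 11110100 → 4-byte char #7 = F4 8B BC A6.
Offset 24: leading byte 0xF1 = 11110001 → 4-byte char #8 = F1 BB 90 AF.
Leading byte 0xF1 = 11110001 matches 11110xxx → 4-byte sequence.
Byte 1: 0xF1 = 11110001, payload 001 (3 bits).
Byte 2: 0xBB = 10111011 (10xxxxxx ✓), payload 111011.
Byte 3: 0x90 = 10010000 (10xxxxxx ✓), payload 010000.
Byte 4: 0xAF = 10101111 (10xxxxxx ✓), payload 101111.
Concatenate: 001111011010000101111 = 0x7B42F (21 bits → U+7B42F).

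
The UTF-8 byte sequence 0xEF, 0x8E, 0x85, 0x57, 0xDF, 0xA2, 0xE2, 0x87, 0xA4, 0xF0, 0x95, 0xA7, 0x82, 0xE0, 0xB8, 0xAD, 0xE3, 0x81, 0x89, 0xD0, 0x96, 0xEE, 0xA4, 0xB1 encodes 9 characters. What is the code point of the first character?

Offset 0: leading byte 0xEF = 11101111 → 3-byte char #1 = EF 8E 85.
Leading byte 0xEF = 11101111 matches 1110xxxx → 3-byte sequence.
Byte 1: 0xEF = 11101111, payload 1111 (4 bits).
Byte 2: 0x8E = 10001110 (10xxxxxx ✓), payload 001110.
Byte 3: 0x85 = 10000101 (10xxxxxx ✓), payload 000101.
Concatenate: 1111001110000101 = 0xF385 (16 bits → U+F385).

U+F385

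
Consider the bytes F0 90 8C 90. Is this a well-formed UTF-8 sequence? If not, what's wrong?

valid

Leading byte 0xF0 = 11110000 → 4-byte form.
Continuation bytes 0x90=10010000, 0x8C=10001100, 0x90=10010000 all match 10xxxxxx.
Decoded value 0x10310 is ≥ 0x10000 (shortest form) and not a surrogate.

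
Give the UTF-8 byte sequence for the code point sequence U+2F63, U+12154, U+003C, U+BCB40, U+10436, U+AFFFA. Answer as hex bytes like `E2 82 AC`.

U+2F63: 3-byte form → E2 BD A3.
U+12154: 4-byte form → F0 92 85 94.
U+003C: 1-byte form → 3C.
U+BCB40: 4-byte form → F2 BC AD 80.
U+10436: 4-byte form → F0 90 90 B6.
U+AFFFA: 4-byte form → F2 AF BF BA.
Concatenated (20 bytes): E2 BD A3 F0 92 85 94 3C F2 BC AD 80 F0 90 90 B6 F2 AF BF BA.

E2 BD A3 F0 92 85 94 3C F2 BC AD 80 F0 90 90 B6 F2 AF BF BA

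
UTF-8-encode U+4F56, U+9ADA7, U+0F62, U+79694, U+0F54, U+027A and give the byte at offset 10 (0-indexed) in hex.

0xF1

U+4F56 → 3-byte form E4 BD 96 at offsets 0–2.
U+9ADA7 → 4-byte form F2 9A B6 A7 at offsets 3–6.
U+0F62 → 3-byte form E0 BD A2 at offsets 7–9.
U+79694 → 4-byte form F1 B9 9A 94 at offsets 10–13.
Offset 10 falls in char 4's range; it's byte 1 of F1 B9 9A 94 = 0xF1.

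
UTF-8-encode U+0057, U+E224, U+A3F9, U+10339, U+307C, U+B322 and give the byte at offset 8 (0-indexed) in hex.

U+0057 → 1-byte form 57 at offsets 0–0.
U+E224 → 3-byte form EE 88 A4 at offsets 1–3.
U+A3F9 → 3-byte form EA 8F B9 at offsets 4–6.
U+10339 → 4-byte form F0 90 8C B9 at offsets 7–10.
Offset 8 falls in char 4's range; it's byte 2 of F0 90 8C B9 = 0x90.

0x90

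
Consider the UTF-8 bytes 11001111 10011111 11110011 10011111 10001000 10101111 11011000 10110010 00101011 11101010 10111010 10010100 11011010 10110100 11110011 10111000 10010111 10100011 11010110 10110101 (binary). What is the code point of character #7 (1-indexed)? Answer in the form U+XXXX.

Offset 0: leading byte 0xCF = 11001111 → 2-byte char #1 = CF 9F.
Offset 2: leading byte 0xF3 = 11110011 → 4-byte char #2 = F3 9F 88 AF.
Offset 6: leading byte 0xD8 = 11011000 → 2-byte char #3 = D8 B2.
Offset 8: leading byte 0x2B = 00101011 → 1-byte char #4 = 2B.
Offset 9: leading byte 0xEA = 11101010 → 3-byte char #5 = EA BA 94.
Offset 12: leading byte 0xDA = 11011010 → 2-byte char #6 = DA B4.
Offset 14: leading byte 0xF3 = 11110011 → 4-byte char #7 = F3 B8 97 A3.
Leading byte 0xF3 = 11110011 matches 11110xxx → 4-byte sequence.
Byte 1: 0xF3 = 11110011, payload 011 (3 bits).
Byte 2: 0xB8 = 10111000 (10xxxxxx ✓), payload 111000.
Byte 3: 0x97 = 10010111 (10xxxxxx ✓), payload 010111.
Byte 4: 0xA3 = 10100011 (10xxxxxx ✓), payload 100011.
Concatenate: 011111000010111100011 = 0xF85E3 (21 bits → U+F85E3).

U+F85E3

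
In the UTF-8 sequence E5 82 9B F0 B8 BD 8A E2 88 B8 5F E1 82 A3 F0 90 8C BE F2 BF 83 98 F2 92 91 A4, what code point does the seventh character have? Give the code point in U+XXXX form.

U+BF0D8

Offset 0: leading byte 0xE5 = 11100101 → 3-byte char #1 = E5 82 9B.
Offset 3: leading byte 0xF0 = 11110000 → 4-byte char #2 = F0 B8 BD 8A.
Offset 7: leading byte 0xE2 = 11100010 → 3-byte char #3 = E2 88 B8.
Offset 10: leading byte 0x5F = 01011111 → 1-byte char #4 = 5F.
Offset 11: leading byte 0xE1 = 11100001 → 3-byte char #5 = E1 82 A3.
Offset 14: leading byte 0xF0 = 11110000 → 4-byte char #6 = F0 90 8C BE.
Offset 18: leading byte 0xF2 = 11110010 → 4-byte char #7 = F2 BF 83 98.
Leading byte 0xF2 = 11110010 matches 11110xxx → 4-byte sequence.
Byte 1: 0xF2 = 11110010, payload 010 (3 bits).
Byte 2: 0xBF = 10111111 (10xxxxxx ✓), payload 111111.
Byte 3: 0x83 = 10000011 (10xxxxxx ✓), payload 000011.
Byte 4: 0x98 = 10011000 (10xxxxxx ✓), payload 011000.
Concatenate: 010111111000011011000 = 0xBF0D8 (21 bits → U+BF0D8).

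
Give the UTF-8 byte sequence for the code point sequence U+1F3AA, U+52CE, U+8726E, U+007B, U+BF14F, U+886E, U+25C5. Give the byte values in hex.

F0 9F 8E AA E5 8B 8E F2 87 89 AE 7B F2 BF 85 8F E8 A1 AE E2 97 85

U+1F3AA: 4-byte form → F0 9F 8E AA.
U+52CE: 3-byte form → E5 8B 8E.
U+8726E: 4-byte form → F2 87 89 AE.
U+007B: 1-byte form → 7B.
U+BF14F: 4-byte form → F2 BF 85 8F.
U+886E: 3-byte form → E8 A1 AE.
U+25C5: 3-byte form → E2 97 85.
Concatenated (22 bytes): F0 9F 8E AA E5 8B 8E F2 87 89 AE 7B F2 BF 85 8F E8 A1 AE E2 97 85.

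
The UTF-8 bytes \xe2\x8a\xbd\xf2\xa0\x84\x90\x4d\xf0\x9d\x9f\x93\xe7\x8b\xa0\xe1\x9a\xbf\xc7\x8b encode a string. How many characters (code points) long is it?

7

Byte at offset 0: 0xE2 = 11100010 → 3-byte char (#1). Advance 3.
Byte at offset 3: 0xF2 = 11110010 → 4-byte char (#2). Advance 4.
Byte at offset 7: 0x4D = 01001101 → 1-byte char (#3). Advance 1.
Byte at offset 8: 0xF0 = 11110000 → 4-byte char (#4). Advance 4.
Byte at offset 12: 0xE7 = 11100111 → 3-byte char (#5). Advance 3.
Byte at offset 15: 0xE1 = 11100001 → 3-byte char (#6). Advance 3.
Byte at offset 18: 0xC7 = 11000111 → 2-byte char (#7). Advance 2.
Reached end at offset 20 after 7 code points.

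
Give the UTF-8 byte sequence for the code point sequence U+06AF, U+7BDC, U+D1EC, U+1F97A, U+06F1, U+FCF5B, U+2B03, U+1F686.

DA AF E7 AF 9C ED 87 AC F0 9F A5 BA DB B1 F3 BC BD 9B E2 AC 83 F0 9F 9A 86

U+06AF: 2-byte form → DA AF.
U+7BDC: 3-byte form → E7 AF 9C.
U+D1EC: 3-byte form → ED 87 AC.
U+1F97A: 4-byte form → F0 9F A5 BA.
U+06F1: 2-byte form → DB B1.
U+FCF5B: 4-byte form → F3 BC BD 9B.
U+2B03: 3-byte form → E2 AC 83.
U+1F686: 4-byte form → F0 9F 9A 86.
Concatenated (25 bytes): DA AF E7 AF 9C ED 87 AC F0 9F A5 BA DB B1 F3 BC BD 9B E2 AC 83 F0 9F 9A 86.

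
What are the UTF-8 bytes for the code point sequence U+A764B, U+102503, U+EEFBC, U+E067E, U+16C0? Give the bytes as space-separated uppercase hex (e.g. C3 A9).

F2 A7 99 8B F4 82 94 83 F3 AE BE BC F3 A0 99 BE E1 9B 80

U+A764B: 4-byte form → F2 A7 99 8B.
U+102503: 4-byte form → F4 82 94 83.
U+EEFBC: 4-byte form → F3 AE BE BC.
U+E067E: 4-byte form → F3 A0 99 BE.
U+16C0: 3-byte form → E1 9B 80.
Concatenated (19 bytes): F2 A7 99 8B F4 82 94 83 F3 AE BE BC F3 A0 99 BE E1 9B 80.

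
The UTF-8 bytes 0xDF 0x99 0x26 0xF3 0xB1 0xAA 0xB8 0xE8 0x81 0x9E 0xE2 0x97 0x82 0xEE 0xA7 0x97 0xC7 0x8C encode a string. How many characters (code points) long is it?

Byte at offset 0: 0xDF = 11011111 → 2-byte char (#1). Advance 2.
Byte at offset 2: 0x26 = 00100110 → 1-byte char (#2). Advance 1.
Byte at offset 3: 0xF3 = 11110011 → 4-byte char (#3). Advance 4.
Byte at offset 7: 0xE8 = 11101000 → 3-byte char (#4). Advance 3.
Byte at offset 10: 0xE2 = 11100010 → 3-byte char (#5). Advance 3.
Byte at offset 13: 0xEE = 11101110 → 3-byte char (#6). Advance 3.
Byte at offset 16: 0xC7 = 11000111 → 2-byte char (#7). Advance 2.
Reached end at offset 18 after 7 code points.

7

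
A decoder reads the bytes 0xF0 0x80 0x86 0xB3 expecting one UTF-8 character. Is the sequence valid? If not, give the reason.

Leading byte 0xF0 = 11110000 → 4-byte form.
Continuation bytes all match 10xxxxxx. Payload decodes to 0x1B3.
But 0x1B3 < 0x10000, the minimum for a 4-byte sequence — this is an overlong encoding.

invalid (overlong encoding)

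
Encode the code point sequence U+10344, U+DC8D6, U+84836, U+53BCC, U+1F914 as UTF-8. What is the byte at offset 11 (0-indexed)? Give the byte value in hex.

U+10344 → 4-byte form F0 90 8D 84 at offsets 0–3.
U+DC8D6 → 4-byte form F3 9C A3 96 at offsets 4–7.
U+84836 → 4-byte form F2 84 A0 B6 at offsets 8–11.
Offset 11 falls in char 3's range; it's byte 4 of F2 84 A0 B6 = 0xB6.

0xB6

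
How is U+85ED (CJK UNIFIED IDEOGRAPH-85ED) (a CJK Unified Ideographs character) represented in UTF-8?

U+85ED = 0x85ED = 34285 decimal. In range U+0800–U+FFFF → 3-byte form: 1110xxxx 10xxxxxx 10xxxxxx.
Binary (16 bits): 1000010111101101.
Split 4+6+6: 1000 | 010111 | 101101.
Byte 1: 11101000 = 0xE8.
Byte 2: 10010111 = 0x97.
Byte 3: 10101101 = 0xAD.

E8 97 AD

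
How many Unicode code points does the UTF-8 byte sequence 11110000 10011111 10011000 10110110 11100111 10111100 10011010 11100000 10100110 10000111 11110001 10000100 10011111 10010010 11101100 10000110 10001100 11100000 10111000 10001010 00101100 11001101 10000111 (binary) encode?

8

Byte at offset 0: 0xF0 = 11110000 → 4-byte char (#1). Advance 4.
Byte at offset 4: 0xE7 = 11100111 → 3-byte char (#2). Advance 3.
Byte at offset 7: 0xE0 = 11100000 → 3-byte char (#3). Advance 3.
Byte at offset 10: 0xF1 = 11110001 → 4-byte char (#4). Advance 4.
Byte at offset 14: 0xEC = 11101100 → 3-byte char (#5). Advance 3.
Byte at offset 17: 0xE0 = 11100000 → 3-byte char (#6). Advance 3.
Byte at offset 20: 0x2C = 00101100 → 1-byte char (#7). Advance 1.
Byte at offset 21: 0xCD = 11001101 → 2-byte char (#8). Advance 2.
Reached end at offset 23 after 8 code points.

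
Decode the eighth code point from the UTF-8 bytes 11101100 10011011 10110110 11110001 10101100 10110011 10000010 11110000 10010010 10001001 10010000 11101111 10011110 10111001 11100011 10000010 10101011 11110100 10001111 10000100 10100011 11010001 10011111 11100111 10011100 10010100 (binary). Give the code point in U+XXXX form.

Offset 0: leading byte 0xEC = 11101100 → 3-byte char #1 = EC 9B B6.
Offset 3: leading byte 0xF1 = 11110001 → 4-byte char #2 = F1 AC B3 82.
Offset 7: leading byte 0xF0 = 11110000 → 4-byte char #3 = F0 92 89 90.
Offset 11: leading byte 0xEF = 11101111 → 3-byte char #4 = EF 9E B9.
Offset 14: leading byte 0xE3 = 11100011 → 3-byte char #5 = E3 82 AB.
Offset 17: leading byte 0xF4 = 11110100 → 4-byte char #6 = F4 8F 84 A3.
Offset 21: leading byte 0xD1 = 11010001 → 2-byte char #7 = D1 9F.
Offset 23: leading byte 0xE7 = 11100111 → 3-byte char #8 = E7 9C 94.
Leading byte 0xE7 = 11100111 matches 1110xxxx → 3-byte sequence.
Byte 1: 0xE7 = 11100111, payload 0111 (4 bits).
Byte 2: 0x9C = 10011100 (10xxxxxx ✓), payload 011100.
Byte 3: 0x94 = 10010100 (10xxxxxx ✓), payload 010100.
Concatenate: 0111011100010100 = 0x7714 (16 bits → U+7714).

U+7714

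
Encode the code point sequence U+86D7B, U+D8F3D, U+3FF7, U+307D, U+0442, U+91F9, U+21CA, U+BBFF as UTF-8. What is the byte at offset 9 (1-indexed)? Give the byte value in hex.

0xE3

1-indexed offset 9 is 0-indexed offset 8.
U+86D7B → 4-byte form F2 86 B5 BB at offsets 0–3.
U+D8F3D → 4-byte form F3 98 BC BD at offsets 4–7.
U+3FF7 → 3-byte form E3 BF B7 at offsets 8–10.
Offset 8 falls in char 3's range; it's byte 1 of E3 BF B7 = 0xE3.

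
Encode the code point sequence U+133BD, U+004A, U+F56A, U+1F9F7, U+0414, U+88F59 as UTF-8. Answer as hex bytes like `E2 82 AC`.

U+133BD: 4-byte form → F0 93 8E BD.
U+004A: 1-byte form → 4A.
U+F56A: 3-byte form → EF 95 AA.
U+1F9F7: 4-byte form → F0 9F A7 B7.
U+0414: 2-byte form → D0 94.
U+88F59: 4-byte form → F2 88 BD 99.
Concatenated (18 bytes): F0 93 8E BD 4A EF 95 AA F0 9F A7 B7 D0 94 F2 88 BD 99.

F0 93 8E BD 4A EF 95 AA F0 9F A7 B7 D0 94 F2 88 BD 99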